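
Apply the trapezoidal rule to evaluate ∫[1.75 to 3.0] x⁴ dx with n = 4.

f(x) = x⁴
a = 1.75, b = 3.0, n = 4
h = (b - a)/n = 0.312500

Trapezoidal rule: (h/2)[f(x₀) + 2f(x₁) + 2f(x₂) + ... + f(xₙ)]

x_0 = 1.7500, f(x_0) = 9.378906, coefficient = 1
x_1 = 2.0625, f(x_1) = 18.095718, coefficient = 2
x_2 = 2.3750, f(x_2) = 31.816650, coefficient = 2
x_3 = 2.6875, f(x_3) = 52.166763, coefficient = 2
x_4 = 3.0000, f(x_4) = 81.000000, coefficient = 1

I ≈ (0.312500/2) × 294.537170 = 46.021433
Exact value: 45.317383
Error: 0.704050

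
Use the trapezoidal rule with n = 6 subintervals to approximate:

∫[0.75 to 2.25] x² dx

f(x) = x²
a = 0.75, b = 2.25, n = 6
h = (b - a)/n = 0.250000

Trapezoidal rule: (h/2)[f(x₀) + 2f(x₁) + 2f(x₂) + ... + f(xₙ)]

x_0 = 0.7500, f(x_0) = 0.562500, coefficient = 1
x_1 = 1.0000, f(x_1) = 1.000000, coefficient = 2
x_2 = 1.2500, f(x_2) = 1.562500, coefficient = 2
x_3 = 1.5000, f(x_3) = 2.250000, coefficient = 2
x_4 = 1.7500, f(x_4) = 3.062500, coefficient = 2
x_5 = 2.0000, f(x_5) = 4.000000, coefficient = 2
x_6 = 2.2500, f(x_6) = 5.062500, coefficient = 1

I ≈ (0.250000/2) × 29.375000 = 3.671875
Exact value: 3.656250
Error: 0.015625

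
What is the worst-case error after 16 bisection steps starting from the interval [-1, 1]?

Bisection error bound: |error| ≤ (b-a)/2^n
|error| ≤ (1 - (-1))/2^16 = 2/2^16
|error| ≤ 0.0000305176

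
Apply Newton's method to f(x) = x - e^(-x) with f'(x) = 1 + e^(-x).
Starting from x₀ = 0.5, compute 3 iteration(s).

f(x) = x - e^(-x)
f'(x) = 1 + e^(-x)
x₀ = 0.5

Newton-Raphson formula: x_{n+1} = x_n - f(x_n)/f'(x_n)

Iteration 1:
  f(0.500000) = -0.106531
  f'(0.500000) = 1.606531
  x_1 = 0.500000 - (-0.106531)/1.606531 = 0.566311
Iteration 2:
  f(0.566311) = -0.001305
  f'(0.566311) = 1.567616
  x_2 = 0.566311 - (-0.001305)/1.567616 = 0.567143
Iteration 3:
  f(0.567143) = 0.000000
  f'(0.567143) = 1.567143
  x_3 = 0.567143 - 0.000000/1.567143 = 0.567143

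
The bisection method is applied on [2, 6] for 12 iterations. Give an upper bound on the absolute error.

Bisection error bound: |error| ≤ (b-a)/2^n
|error| ≤ (6 - 2)/2^12 = 4/2^12
|error| ≤ 0.0009765625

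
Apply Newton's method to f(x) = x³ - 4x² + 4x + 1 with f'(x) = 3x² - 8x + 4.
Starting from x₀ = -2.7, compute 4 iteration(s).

f(x) = x³ - 4x² + 4x + 1
f'(x) = 3x² - 8x + 4
x₀ = -2.7

Newton-Raphson formula: x_{n+1} = x_n - f(x_n)/f'(x_n)

Iteration 1:
  f(-2.700000) = -58.643000
  f'(-2.700000) = 47.470000
  x_1 = -2.700000 - (-58.643000)/47.470000 = -1.464630
Iteration 2:
  f(-1.464630) = -16.580929
  f'(-1.464630) = 22.152468
  x_2 = -1.464630 - (-16.580929)/22.152468 = -0.716139
Iteration 3:
  f(-0.716139) = -4.283252
  f'(-0.716139) = 11.267678
  x_3 = -0.716139 - (-4.283252)/11.267678 = -0.336003
Iteration 4:
  f(-0.336003) = -0.833537
  f'(-0.336003) = 7.026716
  x_4 = -0.336003 - (-0.833537)/7.026716 = -0.217379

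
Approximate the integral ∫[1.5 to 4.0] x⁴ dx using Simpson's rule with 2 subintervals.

f(x) = x⁴
a = 1.5, b = 4.0, n = 2
h = (b - a)/n = 1.250000

Simpson's rule: (h/3)[f(x₀) + 4f(x₁) + 2f(x₂) + ... + f(xₙ)]

x_0 = 1.5000, f(x_0) = 5.062500, coefficient = 1
x_1 = 2.7500, f(x_1) = 57.191406, coefficient = 4
x_2 = 4.0000, f(x_2) = 256.000000, coefficient = 1

I ≈ (1.250000/3) × 489.828125 = 204.095052
Exact value: 203.281250
Error: 0.813802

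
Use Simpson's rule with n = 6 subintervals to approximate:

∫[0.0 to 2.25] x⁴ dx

f(x) = x⁴
a = 0.0, b = 2.25, n = 6
h = (b - a)/n = 0.375000

Simpson's rule: (h/3)[f(x₀) + 4f(x₁) + 2f(x₂) + ... + f(xₙ)]

x_0 = 0.0000, f(x_0) = 0.000000, coefficient = 1
x_1 = 0.3750, f(x_1) = 0.019775, coefficient = 4
x_2 = 0.7500, f(x_2) = 0.316406, coefficient = 2
x_3 = 1.1250, f(x_3) = 1.601807, coefficient = 4
x_4 = 1.5000, f(x_4) = 5.062500, coefficient = 2
x_5 = 1.8750, f(x_5) = 12.359619, coefficient = 4
x_6 = 2.2500, f(x_6) = 25.628906, coefficient = 1

I ≈ (0.375000/3) × 92.311523 = 11.538940
Exact value: 11.533008
Error: 0.005933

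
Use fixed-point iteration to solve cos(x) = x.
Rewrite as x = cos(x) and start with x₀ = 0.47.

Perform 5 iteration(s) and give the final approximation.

Equation: cos(x) = x
Fixed-point form: x = cos(x)
x₀ = 0.47

x_1 = g(0.470000) = 0.891568
x_2 = g(0.891568) = 0.628193
x_3 = g(0.628193) = 0.809091
x_4 = g(0.809091) = 0.690157
x_5 = g(0.690157) = 0.771146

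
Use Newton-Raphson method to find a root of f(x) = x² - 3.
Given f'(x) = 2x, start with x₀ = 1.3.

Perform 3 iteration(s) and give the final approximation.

f(x) = x² - 3
f'(x) = 2x
x₀ = 1.3

Newton-Raphson formula: x_{n+1} = x_n - f(x_n)/f'(x_n)

Iteration 1:
  f(1.300000) = -1.310000
  f'(1.300000) = 2.600000
  x_1 = 1.300000 - (-1.310000)/2.600000 = 1.803846
Iteration 2:
  f(1.803846) = 0.253861
  f'(1.803846) = 3.607692
  x_2 = 1.803846 - 0.253861/3.607692 = 1.733480
Iteration 3:
  f(1.733480) = 0.004951
  f'(1.733480) = 3.466959
  x_3 = 1.733480 - 0.004951/3.466959 = 1.732051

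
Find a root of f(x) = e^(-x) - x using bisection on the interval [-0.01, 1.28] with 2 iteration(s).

f(x) = e^(-x) - x
Initial interval: [-0.01, 1.28]

Iteration 1:
  c_1 = (-0.010000 + 1.280000)/2 = 0.635000
  f(c_1) = f(0.635000) = -0.105065
  f(a) × f(c) < 0, new interval: [-0.010000, 0.635000]
Iteration 2:
  c_2 = (-0.010000 + 0.635000)/2 = 0.312500
  f(c_2) = f(0.312500) = 0.419116
  f(a) × f(c) ≥ 0, new interval: [0.312500, 0.635000]

After 2 iteration(s), the approximation is c_2 = 0.312500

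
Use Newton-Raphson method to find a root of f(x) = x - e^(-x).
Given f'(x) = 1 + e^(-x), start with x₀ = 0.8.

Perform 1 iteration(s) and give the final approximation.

f(x) = x - e^(-x)
f'(x) = 1 + e^(-x)
x₀ = 0.8

Newton-Raphson formula: x_{n+1} = x_n - f(x_n)/f'(x_n)

Iteration 1:
  f(0.800000) = 0.350671
  f'(0.800000) = 1.449329
  x_1 = 0.800000 - 0.350671/1.449329 = 0.558046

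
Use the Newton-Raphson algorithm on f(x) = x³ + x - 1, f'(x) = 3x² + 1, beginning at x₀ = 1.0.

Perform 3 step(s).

f(x) = x³ + x - 1
f'(x) = 3x² + 1
x₀ = 1.0

Newton-Raphson formula: x_{n+1} = x_n - f(x_n)/f'(x_n)

Iteration 1:
  f(1.000000) = 1.000000
  f'(1.000000) = 4.000000
  x_1 = 1.000000 - 1.000000/4.000000 = 0.750000
Iteration 2:
  f(0.750000) = 0.171875
  f'(0.750000) = 2.687500
  x_2 = 0.750000 - 0.171875/2.687500 = 0.686047
Iteration 3:
  f(0.686047) = 0.008941
  f'(0.686047) = 2.411979
  x_3 = 0.686047 - 0.008941/2.411979 = 0.682340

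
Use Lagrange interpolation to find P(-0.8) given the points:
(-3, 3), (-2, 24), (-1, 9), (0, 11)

Lagrange interpolation formula:
P(x) = Σ yᵢ × Lᵢ(x)
where Lᵢ(x) = Π_{j≠i} (x - xⱼ)/(xᵢ - xⱼ)

L_0(-0.8) = (-0.8 - (-2))/(-3 - (-2)) × (-0.8 - (-1))/(-3 - (-1)) × (-0.8 - 0)/(-3 - 0) = 0.032000
L_1(-0.8) = (-0.8 - (-3))/(-2 - (-3)) × (-0.8 - (-1))/(-2 - (-1)) × (-0.8 - 0)/(-2 - 0) = -0.176000
L_2(-0.8) = (-0.8 - (-3))/(-1 - (-3)) × (-0.8 - (-2))/(-1 - (-2)) × (-0.8 - 0)/(-1 - 0) = 1.056000
L_3(-0.8) = (-0.8 - (-3))/(0 - (-3)) × (-0.8 - (-2))/(0 - (-2)) × (-0.8 - (-1))/(0 - (-1)) = 0.088000

P(-0.8) = 3×L_0(-0.8) + 24×L_1(-0.8) + 9×L_2(-0.8) + 11×L_3(-0.8)
P(-0.8) = 6.344000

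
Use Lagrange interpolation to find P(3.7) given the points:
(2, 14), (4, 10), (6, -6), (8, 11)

Lagrange interpolation formula:
P(x) = Σ yᵢ × Lᵢ(x)
where Lᵢ(x) = Π_{j≠i} (x - xⱼ)/(xᵢ - xⱼ)

L_0(3.7) = (3.7 - 4)/(2 - 4) × (3.7 - 6)/(2 - 6) × (3.7 - 8)/(2 - 8) = 0.061812
L_1(3.7) = (3.7 - 2)/(4 - 2) × (3.7 - 6)/(4 - 6) × (3.7 - 8)/(4 - 8) = 1.050812
L_2(3.7) = (3.7 - 2)/(6 - 2) × (3.7 - 4)/(6 - 4) × (3.7 - 8)/(6 - 8) = -0.137062
L_3(3.7) = (3.7 - 2)/(8 - 2) × (3.7 - 4)/(8 - 4) × (3.7 - 6)/(8 - 6) = 0.024437

P(3.7) = 14×L_0(3.7) + 10×L_1(3.7) + (-6)×L_2(3.7) + 11×L_3(3.7)
P(3.7) = 12.464687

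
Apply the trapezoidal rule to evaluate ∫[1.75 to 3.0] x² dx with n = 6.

f(x) = x²
a = 1.75, b = 3.0, n = 6
h = (b - a)/n = 0.208333

Trapezoidal rule: (h/2)[f(x₀) + 2f(x₁) + 2f(x₂) + ... + f(xₙ)]

x_0 = 1.7500, f(x_0) = 3.062500, coefficient = 1
x_1 = 1.9583, f(x_1) = 3.835069, coefficient = 2
x_2 = 2.1667, f(x_2) = 4.694444, coefficient = 2
x_3 = 2.3750, f(x_3) = 5.640625, coefficient = 2
x_4 = 2.5833, f(x_4) = 6.673611, coefficient = 2
x_5 = 2.7917, f(x_5) = 7.793403, coefficient = 2
x_6 = 3.0000, f(x_6) = 9.000000, coefficient = 1

I ≈ (0.208333/2) × 69.336806 = 7.222584
Exact value: 7.213542
Error: 0.009042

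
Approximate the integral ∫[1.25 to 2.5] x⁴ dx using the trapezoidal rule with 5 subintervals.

f(x) = x⁴
a = 1.25, b = 2.5, n = 5
h = (b - a)/n = 0.250000

Trapezoidal rule: (h/2)[f(x₀) + 2f(x₁) + 2f(x₂) + ... + f(xₙ)]

x_0 = 1.2500, f(x_0) = 2.441406, coefficient = 1
x_1 = 1.5000, f(x_1) = 5.062500, coefficient = 2
x_2 = 1.7500, f(x_2) = 9.378906, coefficient = 2
x_3 = 2.0000, f(x_3) = 16.000000, coefficient = 2
x_4 = 2.2500, f(x_4) = 25.628906, coefficient = 2
x_5 = 2.5000, f(x_5) = 39.062500, coefficient = 1

I ≈ (0.250000/2) × 153.644531 = 19.205566
Exact value: 18.920898
Error: 0.284668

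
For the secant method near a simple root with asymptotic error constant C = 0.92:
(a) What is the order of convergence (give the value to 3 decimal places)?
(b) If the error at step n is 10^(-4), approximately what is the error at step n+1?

(a) Secant method has superlinear convergence with order φ = (1+√5)/2 ≈ 1.618.
    This means |e_{n+1}| ≈ C|e_n|^1.618.

(b) With |e_n| = 10^(-4) and C = 0.92:
    |e_{n+1}| ≈ 0.92 × (10^(-4))^1.618 = 0.92 × 10^(-6.47)

(a) ≈ 1.618 (golden ratio); (b) |e_{n+1}| ≈ 3.102e-07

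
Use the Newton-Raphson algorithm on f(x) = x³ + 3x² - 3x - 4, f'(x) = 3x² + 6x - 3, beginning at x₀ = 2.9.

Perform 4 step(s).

f(x) = x³ + 3x² - 3x - 4
f'(x) = 3x² + 6x - 3
x₀ = 2.9

Newton-Raphson formula: x_{n+1} = x_n - f(x_n)/f'(x_n)

Iteration 1:
  f(2.900000) = 36.919000
  f'(2.900000) = 39.630000
  x_1 = 2.900000 - 36.919000/39.630000 = 1.968408
Iteration 2:
  f(1.968408) = 9.345514
  f'(1.968408) = 20.434334
  x_2 = 1.968408 - 9.345514/20.434334 = 1.511064
Iteration 3:
  f(1.511064) = 1.766986
  f'(1.511064) = 12.916328
  x_3 = 1.511064 - 1.766986/12.916328 = 1.374262
Iteration 4:
  f(1.374262) = 0.138423
  f'(1.374262) = 10.911354
  x_4 = 1.374262 - 0.138423/10.911354 = 1.361575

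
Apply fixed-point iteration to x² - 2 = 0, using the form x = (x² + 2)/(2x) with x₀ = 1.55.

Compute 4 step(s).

Equation: x² - 2 = 0
Fixed-point form: x = (x² + 2)/(2x)
x₀ = 1.55

x_1 = g(1.550000) = 1.420161
x_2 = g(1.420161) = 1.414226
x_3 = g(1.414226) = 1.414214
x_4 = g(1.414214) = 1.414214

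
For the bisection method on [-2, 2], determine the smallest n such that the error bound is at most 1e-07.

We need (b-a)/2^n ≤ 1e-07
(2 - (-2))/2^n ≤ 1e-07
4/2^n ≤ 1e-07
2^n ≥ 40000000
n ≥ log₂(40000000) = 25.25
n ≥ 26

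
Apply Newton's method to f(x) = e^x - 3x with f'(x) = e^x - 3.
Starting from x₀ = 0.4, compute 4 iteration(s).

f(x) = e^x - 3x
f'(x) = e^x - 3
x₀ = 0.4

Newton-Raphson formula: x_{n+1} = x_n - f(x_n)/f'(x_n)

Iteration 1:
  f(0.400000) = 0.291825
  f'(0.400000) = -1.508175
  x_1 = 0.400000 - 0.291825/(-1.508175) = 0.593495
Iteration 2:
  f(0.593495) = 0.029819
  f'(0.593495) = -1.189695
  x_2 = 0.593495 - 0.029819/(-1.189695) = 0.618560
Iteration 3:
  f(0.618560) = 0.000573
  f'(0.618560) = -1.143747
  x_3 = 0.618560 - 0.000573/(-1.143747) = 0.619061
Iteration 4:
  f(0.619061) = 0.000000
  f'(0.619061) = -1.142817
  x_4 = 0.619061 - 0.000000/(-1.142817) = 0.619061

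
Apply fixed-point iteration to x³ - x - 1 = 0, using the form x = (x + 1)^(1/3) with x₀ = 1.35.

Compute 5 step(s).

Equation: x³ - x - 1 = 0
Fixed-point form: x = (x + 1)^(1/3)
x₀ = 1.35

x_1 = g(1.350000) = 1.329503
x_2 = g(1.329503) = 1.325626
x_3 = g(1.325626) = 1.324890
x_4 = g(1.324890) = 1.324751
x_5 = g(1.324751) = 1.324724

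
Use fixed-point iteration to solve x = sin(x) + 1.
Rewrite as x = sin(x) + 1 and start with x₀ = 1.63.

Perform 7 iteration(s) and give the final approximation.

Equation: x = sin(x) + 1
Fixed-point form: x = sin(x) + 1
x₀ = 1.63

x_1 = g(1.630000) = 1.998248
x_2 = g(1.998248) = 1.910025
x_3 = g(1.910025) = 1.943012
x_4 = g(1.943012) = 1.931524
x_5 = g(1.931524) = 1.935640
x_6 = g(1.935640) = 1.934179
x_7 = g(1.934179) = 1.934700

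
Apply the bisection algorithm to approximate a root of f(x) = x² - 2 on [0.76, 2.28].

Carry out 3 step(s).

f(x) = x² - 2
Initial interval: [0.76, 2.28]

Iteration 1:
  c_1 = (0.760000 + 2.280000)/2 = 1.520000
  f(c_1) = f(1.520000) = 0.310400
  f(a) × f(c) < 0, new interval: [0.760000, 1.520000]
Iteration 2:
  c_2 = (0.760000 + 1.520000)/2 = 1.140000
  f(c_2) = f(1.140000) = -0.700400
  f(a) × f(c) ≥ 0, new interval: [1.140000, 1.520000]
Iteration 3:
  c_3 = (1.140000 + 1.520000)/2 = 1.330000
  f(c_3) = f(1.330000) = -0.231100
  f(a) × f(c) ≥ 0, new interval: [1.330000, 1.520000]

After 3 iteration(s), the approximation is c_3 = 1.330000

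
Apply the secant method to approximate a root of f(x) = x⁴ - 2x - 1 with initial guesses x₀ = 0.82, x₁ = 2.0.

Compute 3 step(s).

f(x) = x⁴ - 2x - 1
x₀ = 0.82, x₁ = 2.0

Secant formula: x_{n+1} = x_n - f(x_n)(x_n - x_{n-1})/(f(x_n) - f(x_{n-1}))

Iteration 1:
  f(0.820000) = -2.187878
  f(2.000000) = 11.000000
  x_2 = 2.000000 - 11.000000×(2.000000 - 0.820000)/(11.000000 - (-2.187878))
       = 1.015763
Iteration 2:
  f(2.000000) = 11.000000
  f(1.015763) = -1.966968
  x_3 = 1.015763 - (-1.966968)×(1.015763 - 2.000000)/(-1.966968 - 11.000000)
       = 1.165062
Iteration 3:
  f(1.015763) = -1.966968
  f(1.165062) = -1.487670
  x_4 = 1.165062 - (-1.487670)×(1.165062 - 1.015763)/(-1.487670 - (-1.966968))
       = 1.628467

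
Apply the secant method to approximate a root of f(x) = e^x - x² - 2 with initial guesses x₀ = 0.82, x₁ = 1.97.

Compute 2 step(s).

f(x) = e^x - x² - 2
x₀ = 0.82, x₁ = 1.97

Secant formula: x_{n+1} = x_n - f(x_n)(x_n - x_{n-1})/(f(x_n) - f(x_{n-1}))

Iteration 1:
  f(0.820000) = -0.401900
  f(1.970000) = 1.289776
  x_2 = 1.970000 - 1.289776×(1.970000 - 0.820000)/(1.289776 - (-0.401900))
       = 1.093211
Iteration 2:
  f(1.970000) = 1.289776
  f(1.093211) = -0.211270
  x_3 = 1.093211 - (-0.211270)×(1.093211 - 1.970000)/(-0.211270 - 1.289776)
       = 1.216618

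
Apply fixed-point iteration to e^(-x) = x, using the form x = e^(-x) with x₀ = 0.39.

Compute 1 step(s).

Equation: e^(-x) = x
Fixed-point form: x = e^(-x)
x₀ = 0.39

x_1 = g(0.390000) = 0.677057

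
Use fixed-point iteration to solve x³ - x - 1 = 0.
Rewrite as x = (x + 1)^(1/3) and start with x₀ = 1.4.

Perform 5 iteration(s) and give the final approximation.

Equation: x³ - x - 1 = 0
Fixed-point form: x = (x + 1)^(1/3)
x₀ = 1.4

x_1 = g(1.400000) = 1.338866
x_2 = g(1.338866) = 1.327400
x_3 = g(1.327400) = 1.325227
x_4 = g(1.325227) = 1.324815
x_5 = g(1.324815) = 1.324736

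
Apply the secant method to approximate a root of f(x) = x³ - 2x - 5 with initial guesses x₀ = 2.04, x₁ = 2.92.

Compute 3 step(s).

f(x) = x³ - 2x - 5
x₀ = 2.04, x₁ = 2.92

Secant formula: x_{n+1} = x_n - f(x_n)(x_n - x_{n-1})/(f(x_n) - f(x_{n-1}))

Iteration 1:
  f(2.040000) = -0.590336
  f(2.920000) = 14.057088
  x_2 = 2.920000 - 14.057088×(2.920000 - 2.040000)/(14.057088 - (-0.590336))
       = 2.075467
Iteration 2:
  f(2.920000) = 14.057088
  f(2.075467) = -0.210732
  x_3 = 2.075467 - (-0.210732)×(2.075467 - 2.920000)/(-0.210732 - 14.057088)
       = 2.087940
Iteration 3:
  f(2.075467) = -0.210732
  f(2.087940) = -0.073517
  x_4 = 2.087940 - (-0.073517)×(2.087940 - 2.075467)/(-0.073517 - (-0.210732))
       = 2.094623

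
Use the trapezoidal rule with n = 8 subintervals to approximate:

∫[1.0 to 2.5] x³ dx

f(x) = x³
a = 1.0, b = 2.5, n = 8
h = (b - a)/n = 0.187500

Trapezoidal rule: (h/2)[f(x₀) + 2f(x₁) + 2f(x₂) + ... + f(xₙ)]

x_0 = 1.0000, f(x_0) = 1.000000, coefficient = 1
x_1 = 1.1875, f(x_1) = 1.674561, coefficient = 2
x_2 = 1.3750, f(x_2) = 2.599609, coefficient = 2
x_3 = 1.5625, f(x_3) = 3.814697, coefficient = 2
x_4 = 1.7500, f(x_4) = 5.359375, coefficient = 2
x_5 = 1.9375, f(x_5) = 7.273193, coefficient = 2
x_6 = 2.1250, f(x_6) = 9.595703, coefficient = 2
x_7 = 2.3125, f(x_7) = 12.366455, coefficient = 2
x_8 = 2.5000, f(x_8) = 15.625000, coefficient = 1

I ≈ (0.187500/2) × 101.992188 = 9.561768
Exact value: 9.515625
Error: 0.046143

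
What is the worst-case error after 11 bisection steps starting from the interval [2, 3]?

Bisection error bound: |error| ≤ (b-a)/2^n
|error| ≤ (3 - 2)/2^11 = 1/2^11
|error| ≤ 0.0004882812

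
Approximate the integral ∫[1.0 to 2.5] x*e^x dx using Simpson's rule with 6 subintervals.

f(x) = x*e^x
a = 1.0, b = 2.5, n = 6
h = (b - a)/n = 0.250000

Simpson's rule: (h/3)[f(x₀) + 4f(x₁) + 2f(x₂) + ... + f(xₙ)]

x_0 = 1.0000, f(x_0) = 2.718282, coefficient = 1
x_1 = 1.2500, f(x_1) = 4.362929, coefficient = 4
x_2 = 1.5000, f(x_2) = 6.722534, coefficient = 2
x_3 = 1.7500, f(x_3) = 10.070555, coefficient = 4
x_4 = 2.0000, f(x_4) = 14.778112, coefficient = 2
x_5 = 2.2500, f(x_5) = 21.347406, coefficient = 4
x_6 = 2.5000, f(x_6) = 30.456235, coefficient = 1

I ≈ (0.250000/3) × 219.299364 = 18.274947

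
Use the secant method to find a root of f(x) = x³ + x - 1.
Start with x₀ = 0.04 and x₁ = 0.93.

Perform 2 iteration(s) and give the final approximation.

f(x) = x³ + x - 1
x₀ = 0.04, x₁ = 0.93

Secant formula: x_{n+1} = x_n - f(x_n)(x_n - x_{n-1})/(f(x_n) - f(x_{n-1}))

Iteration 1:
  f(0.040000) = -0.959936
  f(0.930000) = 0.734357
  x_2 = 0.930000 - 0.734357×(0.930000 - 0.040000)/(0.734357 - (-0.959936))
       = 0.544248
Iteration 2:
  f(0.930000) = 0.734357
  f(0.544248) = -0.294543
  x_3 = 0.544248 - (-0.294543)×(0.544248 - 0.930000)/(-0.294543 - 0.734357)
       = 0.654677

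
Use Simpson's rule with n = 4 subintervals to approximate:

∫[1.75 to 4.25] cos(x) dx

f(x) = cos(x)
a = 1.75, b = 4.25, n = 4
h = (b - a)/n = 0.625000

Simpson's rule: (h/3)[f(x₀) + 4f(x₁) + 2f(x₂) + ... + f(xₙ)]

x_0 = 1.7500, f(x_0) = -0.178246, coefficient = 1
x_1 = 2.3750, f(x_1) = -0.720278, coefficient = 4
x_2 = 3.0000, f(x_2) = -0.989992, coefficient = 2
x_3 = 3.6250, f(x_3) = -0.885416, coefficient = 4
x_4 = 4.2500, f(x_4) = -0.446087, coefficient = 1

I ≈ (0.625000/3) × -9.027098 = -1.880645
Exact value: -1.878975
Error: 0.001670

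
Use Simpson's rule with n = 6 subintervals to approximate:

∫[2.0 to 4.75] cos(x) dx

f(x) = cos(x)
a = 2.0, b = 4.75, n = 6
h = (b - a)/n = 0.458333

Simpson's rule: (h/3)[f(x₀) + 4f(x₁) + 2f(x₂) + ... + f(xₙ)]

x_0 = 2.0000, f(x_0) = -0.416147, coefficient = 1
x_1 = 2.4583, f(x_1) = -0.775519, coefficient = 4
x_2 = 2.9167, f(x_2) = -0.974811, coefficient = 2
x_3 = 3.3750, f(x_3) = -0.972884, coefficient = 4
x_4 = 3.8333, f(x_4) = -0.770137, coefficient = 2
x_5 = 4.2917, f(x_5) = -0.408420, coefficient = 4
x_6 = 4.7500, f(x_6) = 0.037602, coefficient = 1

I ≈ (0.458333/3) × -12.495732 = -1.909070
Exact value: -1.908590
Error: 0.000480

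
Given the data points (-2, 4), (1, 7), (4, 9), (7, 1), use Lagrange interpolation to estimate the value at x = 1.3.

Lagrange interpolation formula:
P(x) = Σ yᵢ × Lᵢ(x)
where Lᵢ(x) = Π_{j≠i} (x - xⱼ)/(xᵢ - xⱼ)

L_0(1.3) = (1.3 - 1)/(-2 - 1) × (1.3 - 4)/(-2 - 4) × (1.3 - 7)/(-2 - 7) = -0.028500
L_1(1.3) = (1.3 - (-2))/(1 - (-2)) × (1.3 - 4)/(1 - 4) × (1.3 - 7)/(1 - 7) = 0.940500
L_2(1.3) = (1.3 - (-2))/(4 - (-2)) × (1.3 - 1)/(4 - 1) × (1.3 - 7)/(4 - 7) = 0.104500
L_3(1.3) = (1.3 - (-2))/(7 - (-2)) × (1.3 - 1)/(7 - 1) × (1.3 - 4)/(7 - 4) = -0.016500

P(1.3) = 4×L_0(1.3) + 7×L_1(1.3) + 9×L_2(1.3) + 1×L_3(1.3)
P(1.3) = 7.393500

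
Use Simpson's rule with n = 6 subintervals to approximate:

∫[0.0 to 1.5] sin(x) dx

f(x) = sin(x)
a = 0.0, b = 1.5, n = 6
h = (b - a)/n = 0.250000

Simpson's rule: (h/3)[f(x₀) + 4f(x₁) + 2f(x₂) + ... + f(xₙ)]

x_0 = 0.0000, f(x_0) = 0.000000, coefficient = 1
x_1 = 0.2500, f(x_1) = 0.247404, coefficient = 4
x_2 = 0.5000, f(x_2) = 0.479426, coefficient = 2
x_3 = 0.7500, f(x_3) = 0.681639, coefficient = 4
x_4 = 1.0000, f(x_4) = 0.841471, coefficient = 2
x_5 = 1.2500, f(x_5) = 0.948985, coefficient = 4
x_6 = 1.5000, f(x_6) = 0.997495, coefficient = 1

I ≈ (0.250000/3) × 11.151397 = 0.929283
Exact value: 0.929263
Error: 0.000020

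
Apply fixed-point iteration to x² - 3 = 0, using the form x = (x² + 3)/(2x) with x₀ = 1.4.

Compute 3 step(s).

Equation: x² - 3 = 0
Fixed-point form: x = (x² + 3)/(2x)
x₀ = 1.4

x_1 = g(1.400000) = 1.771429
x_2 = g(1.771429) = 1.732488
x_3 = g(1.732488) = 1.732051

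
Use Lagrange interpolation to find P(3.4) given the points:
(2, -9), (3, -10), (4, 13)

Lagrange interpolation formula:
P(x) = Σ yᵢ × Lᵢ(x)
where Lᵢ(x) = Π_{j≠i} (x - xⱼ)/(xᵢ - xⱼ)

L_0(3.4) = (3.4 - 3)/(2 - 3) × (3.4 - 4)/(2 - 4) = -0.120000
L_1(3.4) = (3.4 - 2)/(3 - 2) × (3.4 - 4)/(3 - 4) = 0.840000
L_2(3.4) = (3.4 - 2)/(4 - 2) × (3.4 - 3)/(4 - 3) = 0.280000

P(3.4) = (-9)×L_0(3.4) + (-10)×L_1(3.4) + 13×L_2(3.4)
P(3.4) = -3.680000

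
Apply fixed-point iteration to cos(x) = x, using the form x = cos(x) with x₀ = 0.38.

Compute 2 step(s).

Equation: cos(x) = x
Fixed-point form: x = cos(x)
x₀ = 0.38

x_1 = g(0.380000) = 0.928665
x_2 = g(0.928665) = 0.598904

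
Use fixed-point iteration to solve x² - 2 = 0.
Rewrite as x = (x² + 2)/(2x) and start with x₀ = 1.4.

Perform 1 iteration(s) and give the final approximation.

Equation: x² - 2 = 0
Fixed-point form: x = (x² + 2)/(2x)
x₀ = 1.4

x_1 = g(1.400000) = 1.414286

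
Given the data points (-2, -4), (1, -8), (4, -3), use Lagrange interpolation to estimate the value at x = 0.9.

Lagrange interpolation formula:
P(x) = Σ yᵢ × Lᵢ(x)
where Lᵢ(x) = Π_{j≠i} (x - xⱼ)/(xᵢ - xⱼ)

L_0(0.9) = (0.9 - 1)/(-2 - 1) × (0.9 - 4)/(-2 - 4) = 0.017222
L_1(0.9) = (0.9 - (-2))/(1 - (-2)) × (0.9 - 4)/(1 - 4) = 0.998889
L_2(0.9) = (0.9 - (-2))/(4 - (-2)) × (0.9 - 1)/(4 - 1) = -0.016111

P(0.9) = (-4)×L_0(0.9) + (-8)×L_1(0.9) + (-3)×L_2(0.9)
P(0.9) = -8.011667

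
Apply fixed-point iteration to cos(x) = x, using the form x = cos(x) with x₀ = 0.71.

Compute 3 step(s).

Equation: cos(x) = x
Fixed-point form: x = cos(x)
x₀ = 0.71

x_1 = g(0.710000) = 0.758362
x_2 = g(0.758362) = 0.725964
x_3 = g(0.725964) = 0.747860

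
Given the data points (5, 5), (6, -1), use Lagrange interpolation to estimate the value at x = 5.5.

Lagrange interpolation formula:
P(x) = Σ yᵢ × Lᵢ(x)
where Lᵢ(x) = Π_{j≠i} (x - xⱼ)/(xᵢ - xⱼ)

L_0(5.5) = (5.5 - 6)/(5 - 6) = 0.500000
L_1(5.5) = (5.5 - 5)/(6 - 5) = 0.500000

P(5.5) = 5×L_0(5.5) + (-1)×L_1(5.5)
P(5.5) = 2.000000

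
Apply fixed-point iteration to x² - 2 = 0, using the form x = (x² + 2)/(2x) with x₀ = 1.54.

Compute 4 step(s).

Equation: x² - 2 = 0
Fixed-point form: x = (x² + 2)/(2x)
x₀ = 1.54

x_1 = g(1.540000) = 1.419351
x_2 = g(1.419351) = 1.414223
x_3 = g(1.414223) = 1.414214
x_4 = g(1.414214) = 1.414214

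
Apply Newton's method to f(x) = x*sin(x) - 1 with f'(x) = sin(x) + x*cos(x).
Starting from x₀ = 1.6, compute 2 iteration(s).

f(x) = x*sin(x) - 1
f'(x) = sin(x) + x*cos(x)
x₀ = 1.6

Newton-Raphson formula: x_{n+1} = x_n - f(x_n)/f'(x_n)

Iteration 1:
  f(1.600000) = 0.599318
  f'(1.600000) = 0.952854
  x_1 = 1.600000 - 0.599318/0.952854 = 0.971029
Iteration 2:
  f(0.971029) = -0.198448
  f'(0.971029) = 1.373565
  x_2 = 0.971029 - (-0.198448)/1.373565 = 1.115505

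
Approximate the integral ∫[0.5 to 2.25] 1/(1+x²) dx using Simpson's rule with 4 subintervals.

f(x) = 1/(1+x²)
a = 0.5, b = 2.25, n = 4
h = (b - a)/n = 0.437500

Simpson's rule: (h/3)[f(x₀) + 4f(x₁) + 2f(x₂) + ... + f(xₙ)]

x_0 = 0.5000, f(x_0) = 0.800000, coefficient = 1
x_1 = 0.9375, f(x_1) = 0.532225, coefficient = 4
x_2 = 1.3750, f(x_2) = 0.345946, coefficient = 2
x_3 = 1.8125, f(x_3) = 0.233364, coefficient = 4
x_4 = 2.2500, f(x_4) = 0.164948, coefficient = 1

I ≈ (0.437500/3) × 4.719193 = 0.688216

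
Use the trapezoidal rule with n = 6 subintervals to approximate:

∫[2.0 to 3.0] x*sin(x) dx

f(x) = x*sin(x)
a = 2.0, b = 3.0, n = 6
h = (b - a)/n = 0.166667

Trapezoidal rule: (h/2)[f(x₀) + 2f(x₁) + 2f(x₂) + ... + f(xₙ)]

x_0 = 2.0000, f(x_0) = 1.818595, coefficient = 1
x_1 = 2.1667, f(x_1) = 1.793264, coefficient = 2
x_2 = 2.3333, f(x_2) = 1.687200, coefficient = 2
x_3 = 2.5000, f(x_3) = 1.496180, coefficient = 2
x_4 = 2.6667, f(x_4) = 1.219394, coefficient = 2
x_5 = 2.8333, f(x_5) = 0.859635, coefficient = 2
x_6 = 3.0000, f(x_6) = 0.423360, coefficient = 1

I ≈ (0.166667/2) × 16.353301 = 1.362775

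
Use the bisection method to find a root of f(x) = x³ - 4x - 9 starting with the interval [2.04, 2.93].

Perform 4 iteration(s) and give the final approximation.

f(x) = x³ - 4x - 9
Initial interval: [2.04, 2.93]

Iteration 1:
  c_1 = (2.040000 + 2.930000)/2 = 2.485000
  f(c_1) = f(2.485000) = -3.594566
  f(a) × f(c) ≥ 0, new interval: [2.485000, 2.930000]
Iteration 2:
  c_2 = (2.485000 + 2.930000)/2 = 2.707500
  f(c_2) = f(2.707500) = 0.017481
  f(a) × f(c) < 0, new interval: [2.485000, 2.707500]
Iteration 3:
  c_3 = (2.485000 + 2.707500)/2 = 2.596250
  f(c_3) = f(2.596250) = -1.884940
  f(a) × f(c) ≥ 0, new interval: [2.596250, 2.707500]
Iteration 4:
  c_4 = (2.596250 + 2.707500)/2 = 2.651875
  f(c_4) = f(2.651875) = -0.958345
  f(a) × f(c) ≥ 0, new interval: [2.651875, 2.707500]

After 4 iteration(s), the approximation is c_4 = 2.651875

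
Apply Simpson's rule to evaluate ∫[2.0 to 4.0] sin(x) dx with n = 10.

f(x) = sin(x)
a = 2.0, b = 4.0, n = 10
h = (b - a)/n = 0.200000

Simpson's rule: (h/3)[f(x₀) + 4f(x₁) + 2f(x₂) + ... + f(xₙ)]

x_0 = 2.0000, f(x_0) = 0.909297, coefficient = 1
x_1 = 2.2000, f(x_1) = 0.808496, coefficient = 4
x_2 = 2.4000, f(x_2) = 0.675463, coefficient = 2
x_3 = 2.6000, f(x_3) = 0.515501, coefficient = 4
x_4 = 2.8000, f(x_4) = 0.334988, coefficient = 2
x_5 = 3.0000, f(x_5) = 0.141120, coefficient = 4
x_6 = 3.2000, f(x_6) = -0.058374, coefficient = 2
x_7 = 3.4000, f(x_7) = -0.255541, coefficient = 4
x_8 = 3.6000, f(x_8) = -0.442520, coefficient = 2
x_9 = 3.8000, f(x_9) = -0.611858, coefficient = 4
x_10 = 4.0000, f(x_10) = -0.756802, coefficient = 1

I ≈ (0.200000/3) × 3.562484 = 0.237499
Exact value: 0.237497
Error: 0.000002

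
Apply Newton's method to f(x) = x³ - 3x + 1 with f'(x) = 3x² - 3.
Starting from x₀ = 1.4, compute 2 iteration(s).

f(x) = x³ - 3x + 1
f'(x) = 3x² - 3
x₀ = 1.4

Newton-Raphson formula: x_{n+1} = x_n - f(x_n)/f'(x_n)

Iteration 1:
  f(1.400000) = -0.456000
  f'(1.400000) = 2.880000
  x_1 = 1.400000 - (-0.456000)/2.880000 = 1.558333
Iteration 2:
  f(1.558333) = 0.109261
  f'(1.558333) = 4.285208
  x_2 = 1.558333 - 0.109261/4.285208 = 1.532836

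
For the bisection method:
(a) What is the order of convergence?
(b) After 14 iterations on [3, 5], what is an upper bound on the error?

(a) Bisection has linear (order 1) convergence; the error is halved each step.

(b) Error bound = (b-a)/2^n = (5 - 3)/2^{14}
    = 2/2^{14}

(a) 1 (linear); (b) error ≤ 1.22e-04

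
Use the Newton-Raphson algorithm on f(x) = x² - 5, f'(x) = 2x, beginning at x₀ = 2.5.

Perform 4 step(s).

f(x) = x² - 5
f'(x) = 2x
x₀ = 2.5

Newton-Raphson formula: x_{n+1} = x_n - f(x_n)/f'(x_n)

Iteration 1:
  f(2.500000) = 1.250000
  f'(2.500000) = 5.000000
  x_1 = 2.500000 - 1.250000/5.000000 = 2.250000
Iteration 2:
  f(2.250000) = 0.062500
  f'(2.250000) = 4.500000
  x_2 = 2.250000 - 0.062500/4.500000 = 2.236111
Iteration 3:
  f(2.236111) = 0.000193
  f'(2.236111) = 4.472222
  x_3 = 2.236111 - 0.000193/4.472222 = 2.236068
Iteration 4:
  f(2.236068) = 0.000000
  f'(2.236068) = 4.472136
  x_4 = 2.236068 - 0.000000/4.472136 = 2.236068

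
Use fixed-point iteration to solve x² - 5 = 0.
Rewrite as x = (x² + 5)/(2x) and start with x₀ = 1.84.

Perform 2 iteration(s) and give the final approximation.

Equation: x² - 5 = 0
Fixed-point form: x = (x² + 5)/(2x)
x₀ = 1.84

x_1 = g(1.840000) = 2.278696
x_2 = g(2.278696) = 2.236467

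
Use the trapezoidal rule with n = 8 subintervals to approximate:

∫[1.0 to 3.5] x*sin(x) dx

f(x) = x*sin(x)
a = 1.0, b = 3.5, n = 8
h = (b - a)/n = 0.312500

Trapezoidal rule: (h/2)[f(x₀) + 2f(x₁) + 2f(x₂) + ... + f(xₙ)]

x_0 = 1.0000, f(x_0) = 0.841471, coefficient = 1
x_1 = 1.3125, f(x_1) = 1.268960, coefficient = 2
x_2 = 1.6250, f(x_2) = 1.622613, coefficient = 2
x_3 = 1.9375, f(x_3) = 1.808684, coefficient = 2
x_4 = 2.2500, f(x_4) = 1.750665, coefficient = 2
x_5 = 2.5625, f(x_5) = 1.402366, coefficient = 2
x_6 = 2.8750, f(x_6) = 0.757407, coefficient = 2
x_7 = 3.1875, f(x_7) = -0.146278, coefficient = 2
x_8 = 3.5000, f(x_8) = -1.227741, coefficient = 1

I ≈ (0.312500/2) × 16.542563 = 2.584776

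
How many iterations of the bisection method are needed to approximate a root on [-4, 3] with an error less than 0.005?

We need (b-a)/2^n ≤ 0.005
(3 - (-4))/2^n ≤ 0.005
7/2^n ≤ 0.005
2^n ≥ 1400
n ≥ log₂(1400) = 10.45
n ≥ 11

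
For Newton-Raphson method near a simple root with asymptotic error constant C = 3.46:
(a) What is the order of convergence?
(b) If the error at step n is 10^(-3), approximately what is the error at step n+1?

(a) Newton-Raphson has quadratic (order 2) convergence near simple roots.
    This means |e_{n+1}| ≈ C|e_n|².

(b) With |e_n| = 10^(-3) and C = 3.46:
    |e_{n+1}| ≈ 3.46 × (10^(-3))² = 3.46 × 10^(-6)

(a) 2 (quadratic); (b) |e_{n+1}| ≈ 3.460e-06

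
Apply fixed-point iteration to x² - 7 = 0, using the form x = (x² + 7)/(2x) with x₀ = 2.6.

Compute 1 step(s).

Equation: x² - 7 = 0
Fixed-point form: x = (x² + 7)/(2x)
x₀ = 2.6

x_1 = g(2.600000) = 2.646154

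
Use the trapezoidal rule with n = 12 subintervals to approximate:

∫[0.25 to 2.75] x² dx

f(x) = x²
a = 0.25, b = 2.75, n = 12
h = (b - a)/n = 0.208333

Trapezoidal rule: (h/2)[f(x₀) + 2f(x₁) + 2f(x₂) + ... + f(xₙ)]

x_0 = 0.2500, f(x_0) = 0.062500, coefficient = 1
x_1 = 0.4583, f(x_1) = 0.210069, coefficient = 2
x_2 = 0.6667, f(x_2) = 0.444444, coefficient = 2
x_3 = 0.8750, f(x_3) = 0.765625, coefficient = 2
x_4 = 1.0833, f(x_4) = 1.173611, coefficient = 2
x_5 = 1.2917, f(x_5) = 1.668403, coefficient = 2
x_6 = 1.5000, f(x_6) = 2.250000, coefficient = 2
x_7 = 1.7083, f(x_7) = 2.918403, coefficient = 2
x_8 = 1.9167, f(x_8) = 3.673611, coefficient = 2
x_9 = 2.1250, f(x_9) = 4.515625, coefficient = 2
x_10 = 2.3333, f(x_10) = 5.444444, coefficient = 2
x_11 = 2.5417, f(x_11) = 6.460069, coefficient = 2
x_12 = 2.7500, f(x_12) = 7.562500, coefficient = 1

I ≈ (0.208333/2) × 66.673611 = 6.945168
Exact value: 6.927083
Error: 0.018084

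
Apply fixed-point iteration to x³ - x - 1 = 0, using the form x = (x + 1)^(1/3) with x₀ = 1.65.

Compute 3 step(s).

Equation: x³ - x - 1 = 0
Fixed-point form: x = (x + 1)^(1/3)
x₀ = 1.65

x_1 = g(1.650000) = 1.383828
x_2 = g(1.383828) = 1.335852
x_3 = g(1.335852) = 1.326829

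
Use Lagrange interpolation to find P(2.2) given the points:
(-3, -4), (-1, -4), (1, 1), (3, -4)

Lagrange interpolation formula:
P(x) = Σ yᵢ × Lᵢ(x)
where Lᵢ(x) = Π_{j≠i} (x - xⱼ)/(xᵢ - xⱼ)

L_0(2.2) = (2.2 - (-1))/(-3 - (-1)) × (2.2 - 1)/(-3 - 1) × (2.2 - 3)/(-3 - 3) = 0.064000
L_1(2.2) = (2.2 - (-3))/(-1 - (-3)) × (2.2 - 1)/(-1 - 1) × (2.2 - 3)/(-1 - 3) = -0.312000
L_2(2.2) = (2.2 - (-3))/(1 - (-3)) × (2.2 - (-1))/(1 - (-1)) × (2.2 - 3)/(1 - 3) = 0.832000
L_3(2.2) = (2.2 - (-3))/(3 - (-3)) × (2.2 - (-1))/(3 - (-1)) × (2.2 - 1)/(3 - 1) = 0.416000

P(2.2) = (-4)×L_0(2.2) + (-4)×L_1(2.2) + 1×L_2(2.2) + (-4)×L_3(2.2)
P(2.2) = 0.160000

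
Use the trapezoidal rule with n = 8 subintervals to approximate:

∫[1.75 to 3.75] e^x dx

f(x) = e^x
a = 1.75, b = 3.75, n = 8
h = (b - a)/n = 0.250000

Trapezoidal rule: (h/2)[f(x₀) + 2f(x₁) + 2f(x₂) + ... + f(xₙ)]

x_0 = 1.7500, f(x_0) = 5.754603, coefficient = 1
x_1 = 2.0000, f(x_1) = 7.389056, coefficient = 2
x_2 = 2.2500, f(x_2) = 9.487736, coefficient = 2
x_3 = 2.5000, f(x_3) = 12.182494, coefficient = 2
x_4 = 2.7500, f(x_4) = 15.642632, coefficient = 2
x_5 = 3.0000, f(x_5) = 20.085537, coefficient = 2
x_6 = 3.2500, f(x_6) = 25.790340, coefficient = 2
x_7 = 3.5000, f(x_7) = 33.115452, coefficient = 2
x_8 = 3.7500, f(x_8) = 42.521082, coefficient = 1

I ≈ (0.250000/2) × 295.662178 = 36.957772
Exact value: 36.766479
Error: 0.191293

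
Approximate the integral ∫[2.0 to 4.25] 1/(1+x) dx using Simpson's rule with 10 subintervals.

f(x) = 1/(1+x)
a = 2.0, b = 4.25, n = 10
h = (b - a)/n = 0.225000

Simpson's rule: (h/3)[f(x₀) + 4f(x₁) + 2f(x₂) + ... + f(xₙ)]

x_0 = 2.0000, f(x_0) = 0.333333, coefficient = 1
x_1 = 2.2250, f(x_1) = 0.310078, coefficient = 4
x_2 = 2.4500, f(x_2) = 0.289855, coefficient = 2
x_3 = 2.6750, f(x_3) = 0.272109, coefficient = 4
x_4 = 2.9000, f(x_4) = 0.256410, coefficient = 2
x_5 = 3.1250, f(x_5) = 0.242424, coefficient = 4
x_6 = 3.3500, f(x_6) = 0.229885, coefficient = 2
x_7 = 3.5750, f(x_7) = 0.218579, coefficient = 4
x_8 = 3.8000, f(x_8) = 0.208333, coefficient = 2
x_9 = 4.0250, f(x_9) = 0.199005, coefficient = 4
x_10 = 4.2500, f(x_10) = 0.190476, coefficient = 1

I ≈ (0.225000/3) × 7.461556 = 0.559617
Exact value: 0.559616
Error: 0.000001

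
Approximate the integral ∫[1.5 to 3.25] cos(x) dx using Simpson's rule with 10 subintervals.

f(x) = cos(x)
a = 1.5, b = 3.25, n = 10
h = (b - a)/n = 0.175000

Simpson's rule: (h/3)[f(x₀) + 4f(x₁) + 2f(x₂) + ... + f(xₙ)]

x_0 = 1.5000, f(x_0) = 0.070737, coefficient = 1
x_1 = 1.6750, f(x_1) = -0.104015, coefficient = 4
x_2 = 1.8500, f(x_2) = -0.275590, coefficient = 2
x_3 = 2.0250, f(x_3) = -0.438747, coefficient = 4
x_4 = 2.2000, f(x_4) = -0.588501, coefficient = 2
x_5 = 2.3750, f(x_5) = -0.720278, coefficient = 4
x_6 = 2.5500, f(x_6) = -0.830054, coefficient = 2
x_7 = 2.7250, f(x_7) = -0.914473, coefficient = 4
x_8 = 2.9000, f(x_8) = -0.970958, coefficient = 2
x_9 = 3.0750, f(x_9) = -0.997784, coefficient = 4
x_10 = 3.2500, f(x_10) = -0.994130, coefficient = 1

I ≈ (0.175000/3) × -18.954787 = -1.105696
Exact value: -1.105690
Error: 0.000006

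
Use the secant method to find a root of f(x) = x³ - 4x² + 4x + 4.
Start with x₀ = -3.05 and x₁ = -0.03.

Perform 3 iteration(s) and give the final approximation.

f(x) = x³ - 4x² + 4x + 4
x₀ = -3.05, x₁ = -0.03

Secant formula: x_{n+1} = x_n - f(x_n)(x_n - x_{n-1})/(f(x_n) - f(x_{n-1}))

Iteration 1:
  f(-3.050000) = -73.782625
  f(-0.030000) = 3.876373
  x_2 = -0.030000 - 3.876373×(-0.030000 - (-3.050000))/(3.876373 - (-73.782625))
       = -0.180744
Iteration 2:
  f(-0.030000) = 3.876373
  f(-0.180744) = 3.140444
  x_3 = -0.180744 - 3.140444×(-0.180744 - (-0.030000))/(3.140444 - 3.876373)
       = -0.824019
Iteration 3:
  f(-0.180744) = 3.140444
  f(-0.824019) = -2.571615
  x_4 = -0.824019 - (-2.571615)×(-0.824019 - (-0.180744))/(-2.571615 - 3.140444)
       = -0.534411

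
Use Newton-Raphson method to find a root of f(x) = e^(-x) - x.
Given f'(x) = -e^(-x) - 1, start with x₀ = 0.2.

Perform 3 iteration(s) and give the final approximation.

f(x) = e^(-x) - x
f'(x) = -e^(-x) - 1
x₀ = 0.2

Newton-Raphson formula: x_{n+1} = x_n - f(x_n)/f'(x_n)

Iteration 1:
  f(0.200000) = 0.618731
  f'(0.200000) = -1.818731
  x_1 = 0.200000 - 0.618731/(-1.818731) = 0.540199
Iteration 2:
  f(0.540199) = 0.042433
  f'(0.540199) = -1.582632
  x_2 = 0.540199 - 0.042433/(-1.582632) = 0.567011
Iteration 3:
  f(0.567011) = 0.000208
  f'(0.567011) = -1.567218
  x_3 = 0.567011 - 0.000208/(-1.567218) = 0.567143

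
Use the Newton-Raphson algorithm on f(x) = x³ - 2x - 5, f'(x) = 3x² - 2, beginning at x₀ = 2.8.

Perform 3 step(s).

f(x) = x³ - 2x - 5
f'(x) = 3x² - 2
x₀ = 2.8

Newton-Raphson formula: x_{n+1} = x_n - f(x_n)/f'(x_n)

Iteration 1:
  f(2.800000) = 11.352000
  f'(2.800000) = 21.520000
  x_1 = 2.800000 - 11.352000/21.520000 = 2.272491
Iteration 2:
  f(2.272491) = 2.190647
  f'(2.272491) = 13.492642
  x_2 = 2.272491 - 2.190647/13.492642 = 2.110132
Iteration 3:
  f(2.110132) = 0.175431
  f'(2.110132) = 11.357972
  x_3 = 2.110132 - 0.175431/11.357972 = 2.094686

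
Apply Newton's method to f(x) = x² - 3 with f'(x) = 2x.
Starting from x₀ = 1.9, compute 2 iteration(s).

f(x) = x² - 3
f'(x) = 2x
x₀ = 1.9

Newton-Raphson formula: x_{n+1} = x_n - f(x_n)/f'(x_n)

Iteration 1:
  f(1.900000) = 0.610000
  f'(1.900000) = 3.800000
  x_1 = 1.900000 - 0.610000/3.800000 = 1.739474
Iteration 2:
  f(1.739474) = 0.025769
  f'(1.739474) = 3.478947
  x_2 = 1.739474 - 0.025769/3.478947 = 1.732067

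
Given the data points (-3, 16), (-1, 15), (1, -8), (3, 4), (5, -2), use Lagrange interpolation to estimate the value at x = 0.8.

Lagrange interpolation formula:
P(x) = Σ yᵢ × Lᵢ(x)
where Lᵢ(x) = Π_{j≠i} (x - xⱼ)/(xᵢ - xⱼ)

L_0(0.8) = (0.8 - (-1))/(-3 - (-1)) × (0.8 - 1)/(-3 - 1) × (0.8 - 3)/(-3 - 3) × (0.8 - 5)/(-3 - 5) = -0.008662
L_1(0.8) = (0.8 - (-3))/(-1 - (-3)) × (0.8 - 1)/(-1 - 1) × (0.8 - 3)/(-1 - 3) × (0.8 - 5)/(-1 - 5) = 0.073150
L_2(0.8) = (0.8 - (-3))/(1 - (-3)) × (0.8 - (-1))/(1 - (-1)) × (0.8 - 3)/(1 - 3) × (0.8 - 5)/(1 - 5) = 0.987525
L_3(0.8) = (0.8 - (-3))/(3 - (-3)) × (0.8 - (-1))/(3 - (-1)) × (0.8 - 1)/(3 - 1) × (0.8 - 5)/(3 - 5) = -0.059850
L_4(0.8) = (0.8 - (-3))/(5 - (-3)) × (0.8 - (-1))/(5 - (-1)) × (0.8 - 1)/(5 - 1) × (0.8 - 3)/(5 - 3) = 0.007837

P(0.8) = 16×L_0(0.8) + 15×L_1(0.8) + (-8)×L_2(0.8) + 4×L_3(0.8) + (-2)×L_4(0.8)
P(0.8) = -7.196625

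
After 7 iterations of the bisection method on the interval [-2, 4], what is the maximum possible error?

Bisection error bound: |error| ≤ (b-a)/2^n
|error| ≤ (4 - (-2))/2^7 = 6/2^7
|error| ≤ 0.0468750000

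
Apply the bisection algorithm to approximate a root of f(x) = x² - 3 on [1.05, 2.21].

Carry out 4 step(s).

f(x) = x² - 3
Initial interval: [1.05, 2.21]

Iteration 1:
  c_1 = (1.050000 + 2.210000)/2 = 1.630000
  f(c_1) = f(1.630000) = -0.343100
  f(a) × f(c) ≥ 0, new interval: [1.630000, 2.210000]
Iteration 2:
  c_2 = (1.630000 + 2.210000)/2 = 1.920000
  f(c_2) = f(1.920000) = 0.686400
  f(a) × f(c) < 0, new interval: [1.630000, 1.920000]
Iteration 3:
  c_3 = (1.630000 + 1.920000)/2 = 1.775000
  f(c_3) = f(1.775000) = 0.150625
  f(a) × f(c) < 0, new interval: [1.630000, 1.775000]
Iteration 4:
  c_4 = (1.630000 + 1.775000)/2 = 1.702500
  f(c_4) = f(1.702500) = -0.101494
  f(a) × f(c) ≥ 0, new interval: [1.702500, 1.775000]

After 4 iteration(s), the approximation is c_4 = 1.702500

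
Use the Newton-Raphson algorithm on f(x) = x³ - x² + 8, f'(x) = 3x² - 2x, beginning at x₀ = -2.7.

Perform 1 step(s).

f(x) = x³ - x² + 8
f'(x) = 3x² - 2x
x₀ = -2.7

Newton-Raphson formula: x_{n+1} = x_n - f(x_n)/f'(x_n)

Iteration 1:
  f(-2.700000) = -18.973000
  f'(-2.700000) = 27.270000
  x_1 = -2.700000 - (-18.973000)/27.270000 = -2.004254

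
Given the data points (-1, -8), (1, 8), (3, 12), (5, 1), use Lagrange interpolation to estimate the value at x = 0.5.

Lagrange interpolation formula:
P(x) = Σ yᵢ × Lᵢ(x)
where Lᵢ(x) = Π_{j≠i} (x - xⱼ)/(xᵢ - xⱼ)

L_0(0.5) = (0.5 - 1)/(-1 - 1) × (0.5 - 3)/(-1 - 3) × (0.5 - 5)/(-1 - 5) = 0.117188
L_1(0.5) = (0.5 - (-1))/(1 - (-1)) × (0.5 - 3)/(1 - 3) × (0.5 - 5)/(1 - 5) = 1.054688
L_2(0.5) = (0.5 - (-1))/(3 - (-1)) × (0.5 - 1)/(3 - 1) × (0.5 - 5)/(3 - 5) = -0.210938
L_3(0.5) = (0.5 - (-1))/(5 - (-1)) × (0.5 - 1)/(5 - 1) × (0.5 - 3)/(5 - 3) = 0.039062

P(0.5) = (-8)×L_0(0.5) + 8×L_1(0.5) + 12×L_2(0.5) + 1×L_3(0.5)
P(0.5) = 5.007812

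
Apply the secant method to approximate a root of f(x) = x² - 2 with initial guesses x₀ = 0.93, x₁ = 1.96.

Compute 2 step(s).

f(x) = x² - 2
x₀ = 0.93, x₁ = 1.96

Secant formula: x_{n+1} = x_n - f(x_n)(x_n - x_{n-1})/(f(x_n) - f(x_{n-1}))

Iteration 1:
  f(0.930000) = -1.135100
  f(1.960000) = 1.841600
  x_2 = 1.960000 - 1.841600×(1.960000 - 0.930000)/(1.841600 - (-1.135100))
       = 1.322768
Iteration 2:
  f(1.960000) = 1.841600
  f(1.322768) = -0.250284
  x_3 = 1.322768 - (-0.250284)×(1.322768 - 1.960000)/(-0.250284 - 1.841600)
       = 1.399010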